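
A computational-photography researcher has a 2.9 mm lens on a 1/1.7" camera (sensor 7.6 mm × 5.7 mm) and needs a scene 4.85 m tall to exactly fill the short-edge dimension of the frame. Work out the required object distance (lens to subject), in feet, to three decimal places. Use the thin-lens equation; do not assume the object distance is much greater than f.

W: 4.85 m = 4850 mm.
Magnification m = h/W = dᵢ/dₒ; combined with 1/f = 1/dₒ + 1/dᵢ this gives dₒ = f·(1 + W/h).
dₒ = 2.9 mm × (1 + 4850/5.7) = 2.9 × 851.8772 ≈ 2470.444 mm = 2470.444/304.8 ft = 8.10513 ft.

8.105 ft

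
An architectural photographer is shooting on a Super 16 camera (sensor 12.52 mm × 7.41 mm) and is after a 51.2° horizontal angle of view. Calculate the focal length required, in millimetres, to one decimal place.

13.1 mm

From α = 2·arctan(w/2f) we get f = w / (2·tan(α/2)).
With w = 12.52 mm and α/2 = 25.6°, tan(α/2) ≈ 0.47912, so f ≈ 12.52 / 0.95824 ≈ 13.0656 mm.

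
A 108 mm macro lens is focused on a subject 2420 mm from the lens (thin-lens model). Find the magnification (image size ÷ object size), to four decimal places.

Thin lens: 1/f = 1/dₒ + 1/dᵢ → 1/dᵢ = 1/108 − 1/2420 = 0.0088460 mm⁻¹, so dᵢ ≈ 113.0450 mm.
Magnification m = dᵢ/dₒ = 113.0450/2420 ≈ 0.04671.

0.0467×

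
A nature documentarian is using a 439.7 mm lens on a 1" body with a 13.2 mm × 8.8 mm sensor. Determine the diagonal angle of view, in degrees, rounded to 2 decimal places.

Sensor diagonal = √(13.2² + 8.8²) = √251.6800 ≈ 15.8644 mm.
Angle of view α = 2·arctan(d/2f) with d = 15.8644 mm and f = 439.7 mm.
d/2f = 0.01804; arctan(0.01804) ≈ 1.0335°, so α ≈ 2.0670°.

2.07°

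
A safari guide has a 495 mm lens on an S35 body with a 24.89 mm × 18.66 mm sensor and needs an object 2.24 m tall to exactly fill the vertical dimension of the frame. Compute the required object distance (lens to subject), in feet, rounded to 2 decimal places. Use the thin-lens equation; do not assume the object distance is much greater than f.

W: 2.24 m = 2240 mm.
Magnification m = h/W = dᵢ/dₒ; combined with 1/f = 1/dₒ + 1/dᵢ this gives dₒ = f·(1 + W/h).
dₒ = 495 mm × (1 + 2240/18.66) = 495 × 121.0429 ≈ 59916.222 mm = 59916.222/304.8 ft = 196.576 ft.

196.58 ft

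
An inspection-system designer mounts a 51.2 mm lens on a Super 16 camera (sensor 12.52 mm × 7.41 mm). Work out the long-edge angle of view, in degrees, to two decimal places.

13.94°

Angle of view α = 2·arctan(w/2f) with w = 12.52 mm and f = 51.2 mm.
w/2f = 0.12227; arctan(0.12227) ≈ 6.9707°, so α ≈ 13.9414°.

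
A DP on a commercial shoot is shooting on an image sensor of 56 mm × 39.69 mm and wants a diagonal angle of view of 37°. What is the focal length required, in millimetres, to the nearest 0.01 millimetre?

Sensor diagonal = √(56² + 39.69²) = √4711.2961 ≈ 68.6389 mm.
From α = 2·arctan(d/2f) we get f = d / (2·tan(α/2)).
With d = 68.6389 mm and α/2 = 18.5°, tan(α/2) ≈ 0.33460, so f ≈ 68.6389 / 0.66919 ≈ 102.5700 mm.

102.57 mm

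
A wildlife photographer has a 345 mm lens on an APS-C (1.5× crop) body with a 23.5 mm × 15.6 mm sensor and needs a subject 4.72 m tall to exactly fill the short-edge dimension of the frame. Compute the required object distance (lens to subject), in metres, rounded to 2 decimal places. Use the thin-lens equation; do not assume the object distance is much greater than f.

104.73 m

W: 4.72 m = 4720 mm.
Magnification m = h/W = dᵢ/dₒ; combined with 1/f = 1/dₒ + 1/dᵢ this gives dₒ = f·(1 + W/h).
dₒ = 345 mm × (1 + 4720/15.6) = 345 × 303.5641 ≈ 104729.615 mm = 104.73 m.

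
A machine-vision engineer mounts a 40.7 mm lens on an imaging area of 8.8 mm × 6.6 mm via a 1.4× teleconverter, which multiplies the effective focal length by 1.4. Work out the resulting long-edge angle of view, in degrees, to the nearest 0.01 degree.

Effective focal length f = 40.7 × 1.4 = 56.98 mm.
α = 2·arctan(8.8 / (2 × 56.98)) = 2·arctan(0.07722) ≈ 8.8312°.

8.83°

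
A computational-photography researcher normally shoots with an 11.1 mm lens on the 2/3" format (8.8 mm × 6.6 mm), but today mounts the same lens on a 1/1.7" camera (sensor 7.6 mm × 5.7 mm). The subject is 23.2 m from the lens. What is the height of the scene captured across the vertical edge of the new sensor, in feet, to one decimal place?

39.1 ft

The focal length stays 11.1 mm; the relevant sensor dimension is now h = 5.7 mm. Object distance dₒ = 23.2 m = 23200 mm.
Thin-lens field height W = h·(dₒ − f)/f = 5.7 × (23200 − 11.1)/11.1 ≈ 11907.814 mm = 11907.814/304.8 ft = 39.0676 ft.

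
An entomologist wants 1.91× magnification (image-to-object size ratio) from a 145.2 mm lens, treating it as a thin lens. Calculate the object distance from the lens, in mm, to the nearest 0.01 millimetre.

221.22 mm

With m = dᵢ/dₒ and 1/f = 1/dₒ + 1/dᵢ, substituting dᵢ = m·dₒ gives 1/f = (1 + 1/m)/dₒ, hence dₒ = f·(1 + 1/m).
dₒ = 145.2 × (1 + 1/1.91) = 145.2 × 1.52356 ≈ 221.221 mm.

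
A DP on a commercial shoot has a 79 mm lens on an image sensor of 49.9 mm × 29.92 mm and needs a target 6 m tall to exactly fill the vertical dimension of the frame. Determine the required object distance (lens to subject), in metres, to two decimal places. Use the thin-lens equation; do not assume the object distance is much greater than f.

15.92 m

W: 6 m = 6000 mm.
Magnification m = h/W = dᵢ/dₒ; combined with 1/f = 1/dₒ + 1/dᵢ this gives dₒ = f·(1 + W/h).
dₒ = 79 mm × (1 + 6000/29.92) = 79 × 201.5348 ≈ 15921.246 mm = 15.9212 m.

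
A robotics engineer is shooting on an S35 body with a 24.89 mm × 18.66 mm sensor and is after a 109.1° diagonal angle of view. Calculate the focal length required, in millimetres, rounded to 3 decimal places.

Sensor diagonal = √(24.89² + 18.66²) = √967.7077 ≈ 31.1080 mm.
From α = 2·arctan(d/2f) we get f = d / (2·tan(α/2)).
With d = 31.1080 mm and α/2 = 54.55°, tan(α/2) ≈ 1.40454, so f ≈ 31.1080 / 2.80908 ≈ 11.0741 mm.

11.074 mm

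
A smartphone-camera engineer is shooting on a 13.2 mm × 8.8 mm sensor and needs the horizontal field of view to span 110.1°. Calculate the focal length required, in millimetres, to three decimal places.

From α = 2·arctan(w/2f) we get f = w / (2·tan(α/2)).
With w = 13.2 mm and α/2 = 55.05°, tan(α/2) ≈ 1.43080, so f ≈ 13.2 / 2.86161 ≈ 4.6128 mm.

4.613 mm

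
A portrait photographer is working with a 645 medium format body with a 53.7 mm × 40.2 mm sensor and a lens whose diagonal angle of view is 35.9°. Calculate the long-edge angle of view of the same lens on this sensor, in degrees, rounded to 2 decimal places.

29.08°

Sensor diagonal = √(53.7² + 40.2²) = √4499.7300 ≈ 67.0800 mm.
From the diagonal AOV: f = 67.0800 / (2·tan(17.95°)) = 67.0800 / 0.64791 ≈ 103.5329 mm.
Long-edge AOV = 2·arctan(53.7 / (2 × 103.5329)) = 2·arctan(0.25934) ≈ 29.0774°.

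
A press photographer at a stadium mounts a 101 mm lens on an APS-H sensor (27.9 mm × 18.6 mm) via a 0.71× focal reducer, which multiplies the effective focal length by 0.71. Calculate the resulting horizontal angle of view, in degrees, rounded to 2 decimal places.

Effective focal length f = 101 × 0.71 = 71.71 mm.
α = 2·arctan(27.9 / (2 × 71.71)) = 2·arctan(0.19453) ≈ 22.0169°.

22.02°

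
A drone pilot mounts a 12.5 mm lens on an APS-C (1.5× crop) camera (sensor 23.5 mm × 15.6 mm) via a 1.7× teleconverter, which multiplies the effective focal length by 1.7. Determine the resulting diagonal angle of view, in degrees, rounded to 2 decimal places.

67.14°

Effective focal length f = 12.5 × 1.7 = 21.25 mm.
Sensor diagonal = √(23.5² + 15.6²) = √795.6100 ≈ 28.2066 mm.
α = 2·arctan(28.207 / (2 × 21.25)) = 2·arctan(0.66368) ≈ 67.1432°.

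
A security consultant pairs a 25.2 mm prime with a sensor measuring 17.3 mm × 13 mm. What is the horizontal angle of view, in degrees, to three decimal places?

37.890°

Angle of view α = 2·arctan(w/2f) with w = 17.3 mm and f = 25.2 mm.
w/2f = 0.34325; arctan(0.34325) ≈ 18.9450°, so α ≈ 37.8900°.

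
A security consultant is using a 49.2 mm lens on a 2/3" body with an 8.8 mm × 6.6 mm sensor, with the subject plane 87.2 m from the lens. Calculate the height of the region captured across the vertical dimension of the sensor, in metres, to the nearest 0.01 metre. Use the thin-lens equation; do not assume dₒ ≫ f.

dₒ: 87.2 m = 87200 mm.
Similar triangles through the lens centre give W/dₒ = h/dᵢ; with 1/f = 1/dₒ + 1/dᵢ this gives W = h·(dₒ − f)/f.
W = 6.6 mm × (87200 − 49.2) / 49.2 = 6.6 × 1771.3577 ≈ 11690.961 mm = 11.691 m.

11.69 m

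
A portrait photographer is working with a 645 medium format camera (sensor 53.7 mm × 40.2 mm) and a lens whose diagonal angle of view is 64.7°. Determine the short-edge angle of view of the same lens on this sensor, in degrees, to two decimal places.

Sensor diagonal = √(53.7² + 40.2²) = √4499.7300 ≈ 67.0800 mm.
From the diagonal AOV: f = 67.0800 / (2·tan(32.35°)) = 67.0800 / 1.26679 ≈ 52.9527 mm.
Short-edge AOV = 2·arctan(40.2 / (2 × 52.9527)) = 2·arctan(0.37958) ≈ 41.5719°.

41.57°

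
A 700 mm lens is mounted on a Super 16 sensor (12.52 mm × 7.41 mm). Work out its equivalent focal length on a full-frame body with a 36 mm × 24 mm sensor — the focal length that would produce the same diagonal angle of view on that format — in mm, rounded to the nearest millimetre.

2082 mm

Sensor diagonal = √(12.52² + 7.41²) = √211.6585 ≈ 14.5485 mm.
Sensor diagonal = √(36² + 24²) = √1872.0000 ≈ 43.2666 mm.
Equal angle of view means equal diagonal/f ratio, so f₂ = f₁ · (diagonal₂/diagonal₁) = 700 × 43.2666/14.5485.
f₂ = 700 × 2.97396 ≈ 2081.772 mm.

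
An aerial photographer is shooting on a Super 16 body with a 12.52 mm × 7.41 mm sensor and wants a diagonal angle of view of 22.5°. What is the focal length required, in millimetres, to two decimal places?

Sensor diagonal = √(12.52² + 7.41²) = √211.6585 ≈ 14.5485 mm.
From α = 2·arctan(d/2f) we get f = d / (2·tan(α/2)).
With d = 14.5485 mm and α/2 = 11.25°, tan(α/2) ≈ 0.19891, so f ≈ 14.5485 / 0.39782 ≈ 36.5701 mm.

36.57 mm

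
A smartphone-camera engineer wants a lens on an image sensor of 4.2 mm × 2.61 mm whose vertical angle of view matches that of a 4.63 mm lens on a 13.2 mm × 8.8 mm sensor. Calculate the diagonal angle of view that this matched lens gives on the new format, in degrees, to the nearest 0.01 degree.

121.90°

Equal vertical AOV ⇒ f₂ = f₁ · 2.61/8.8 = 4.63 × 0.29659 ≈ 1.3732 mm.
Sensor diagonal = √(4.2² + 2.61²) = √24.4521 ≈ 4.9449 mm.
Diagonal AOV on the new format = 2·arctan(4.9449 / (2 × 1.3732)) = 2·arctan(1.80048) ≈ 121.9039°.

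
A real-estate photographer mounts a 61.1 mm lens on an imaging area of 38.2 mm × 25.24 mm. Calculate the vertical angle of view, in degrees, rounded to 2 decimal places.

Angle of view α = 2·arctan(h/2f) with h = 25.24 mm and f = 61.1 mm.
h/2f = 0.20655; arctan(0.20655) ≈ 11.6701°, so α ≈ 23.3403°.

23.34°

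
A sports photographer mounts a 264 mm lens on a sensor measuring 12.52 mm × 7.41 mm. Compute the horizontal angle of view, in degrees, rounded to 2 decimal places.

2.72°

Angle of view α = 2·arctan(w/2f) with w = 12.52 mm and f = 264 mm.
w/2f = 0.02371; arctan(0.02371) ≈ 1.3583°, so α ≈ 2.7167°.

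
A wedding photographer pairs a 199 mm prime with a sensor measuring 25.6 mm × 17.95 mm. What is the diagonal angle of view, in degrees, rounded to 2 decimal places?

Sensor diagonal = √(25.6² + 17.95²) = √977.5625 ≈ 31.2660 mm.
Angle of view α = 2·arctan(d/2f) with d = 31.2660 mm and f = 199 mm.
d/2f = 0.07856; arctan(0.07856) ≈ 4.4918°, so α ≈ 8.9836°.

8.98°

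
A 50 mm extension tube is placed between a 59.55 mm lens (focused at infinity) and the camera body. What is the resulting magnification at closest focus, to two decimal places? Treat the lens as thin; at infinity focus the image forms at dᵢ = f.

The tube moves the image plane from f to f + e, so dᵢ = 59.55 + 50 = 109.55 mm. Focus is achieved when 1/f = 1/dₒ + 1/dᵢ, giving dₒ = 1/(1/f − 1/(f+e)).
Magnification m = dᵢ/dₒ = (f+e)·(1/f − 1/(f+e)) = e/f = 50/59.55 ≈ 0.8396.

0.84×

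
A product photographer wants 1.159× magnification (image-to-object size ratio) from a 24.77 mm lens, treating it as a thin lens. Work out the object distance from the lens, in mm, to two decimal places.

46.14 mm

With m = dᵢ/dₒ and 1/f = 1/dₒ + 1/dᵢ, substituting dᵢ = m·dₒ gives 1/f = (1 + 1/m)/dₒ, hence dₒ = f·(1 + 1/m).
dₒ = 24.77 × (1 + 1/1.159) = 24.77 × 1.86281 ≈ 46.142 mm.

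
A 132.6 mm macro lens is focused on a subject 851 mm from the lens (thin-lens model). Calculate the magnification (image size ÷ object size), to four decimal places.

0.1846×

Thin lens: 1/f = 1/dₒ + 1/dᵢ → 1/dᵢ = 1/132.6 − 1/851 = 0.0063664 mm⁻¹, so dᵢ ≈ 157.0749 mm.
Magnification m = dᵢ/dₒ = 157.0749/851 ≈ 0.18458.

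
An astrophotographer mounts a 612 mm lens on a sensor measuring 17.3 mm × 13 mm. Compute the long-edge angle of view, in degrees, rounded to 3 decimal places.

Angle of view α = 2·arctan(w/2f) with w = 17.3 mm and f = 612 mm.
w/2f = 0.01413; arctan(0.01413) ≈ 0.8098°, so α ≈ 1.6195°.

1.620°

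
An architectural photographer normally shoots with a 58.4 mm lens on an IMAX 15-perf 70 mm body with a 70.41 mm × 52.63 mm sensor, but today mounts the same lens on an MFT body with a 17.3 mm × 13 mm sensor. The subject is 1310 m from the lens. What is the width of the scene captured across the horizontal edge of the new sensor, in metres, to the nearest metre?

The focal length stays 58.4 mm; the relevant sensor dimension is now w = 17.3 mm. Object distance dₒ = 1310 m = 1.31e+06 mm.
Thin-lens field width W = w·(dₒ − f)/f = 17.3 × (1.31e+06 − 58.4)/58.4 ≈ 388047.768 mm = 388.048 m.

388 m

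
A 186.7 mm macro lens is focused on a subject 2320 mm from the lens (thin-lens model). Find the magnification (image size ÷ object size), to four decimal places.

0.0875×

Thin lens: 1/f = 1/dₒ + 1/dᵢ → 1/dᵢ = 1/186.7 − 1/2320 = 0.0049252 mm⁻¹, so dᵢ ≈ 203.0394 mm.
Magnification m = dᵢ/dₒ = 203.0394/2320 ≈ 0.08752.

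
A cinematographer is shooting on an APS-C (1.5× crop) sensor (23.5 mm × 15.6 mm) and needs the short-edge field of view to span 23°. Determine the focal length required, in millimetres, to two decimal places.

From α = 2·arctan(h/2f) we get f = h / (2·tan(α/2)).
With h = 15.6 mm and α/2 = 11.5°, tan(α/2) ≈ 0.20345, so f ≈ 15.6 / 0.40690 ≈ 38.3382 mm.

38.34 mm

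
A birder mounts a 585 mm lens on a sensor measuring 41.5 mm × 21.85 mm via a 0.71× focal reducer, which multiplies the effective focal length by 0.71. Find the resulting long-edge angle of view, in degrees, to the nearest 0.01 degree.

5.72°

Effective focal length f = 585 × 0.71 = 415.35 mm.
α = 2·arctan(41.5 / (2 × 415.35)) = 2·arctan(0.04996) ≈ 5.7200°.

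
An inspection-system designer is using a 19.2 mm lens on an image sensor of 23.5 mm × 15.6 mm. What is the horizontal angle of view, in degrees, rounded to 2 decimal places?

Angle of view α = 2·arctan(w/2f) with w = 23.5 mm and f = 19.2 mm.
w/2f = 0.61198; arctan(0.61198) ≈ 31.4658°, so α ≈ 62.9315°.

62.93°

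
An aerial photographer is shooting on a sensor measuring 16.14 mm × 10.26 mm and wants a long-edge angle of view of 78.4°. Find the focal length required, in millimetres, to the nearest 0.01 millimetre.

9.89 mm

From α = 2·arctan(w/2f) we get f = w / (2·tan(α/2)).
With w = 16.14 mm and α/2 = 39.2°, tan(α/2) ≈ 0.81558, so f ≈ 16.14 / 1.63116 ≈ 9.8948 mm.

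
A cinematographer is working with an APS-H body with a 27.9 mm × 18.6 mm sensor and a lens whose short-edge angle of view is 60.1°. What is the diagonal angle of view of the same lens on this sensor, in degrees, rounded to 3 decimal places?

92.408°

From the short-edge AOV: f = 18.6 / (2·tan(30.05°)) = 18.6 / 1.15703 ≈ 16.0757 mm.
Sensor diagonal = √(27.9² + 18.6²) = √1124.3700 ≈ 33.5316 mm.
Diagonal AOV = 2·arctan(33.5316 / (2 × 16.0757)) = 2·arctan(1.04293) ≈ 92.4078°.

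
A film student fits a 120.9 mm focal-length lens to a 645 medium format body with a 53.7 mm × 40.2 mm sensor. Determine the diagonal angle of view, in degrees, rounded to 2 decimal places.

31.01°

Sensor diagonal = √(53.7² + 40.2²) = √4499.7300 ≈ 67.0800 mm.
Angle of view α = 2·arctan(d/2f) with d = 67.0800 mm and f = 120.9 mm.
d/2f = 0.27742; arctan(0.27742) ≈ 15.5051°, so α ≈ 31.0101°.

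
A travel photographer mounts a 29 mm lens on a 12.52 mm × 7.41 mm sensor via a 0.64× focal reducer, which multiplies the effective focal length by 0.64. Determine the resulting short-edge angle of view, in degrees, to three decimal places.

22.578°

Effective focal length f = 29 × 0.64 = 18.56 mm.
α = 2·arctan(7.41 / (2 × 18.56)) = 2·arctan(0.19962) ≈ 22.5783°.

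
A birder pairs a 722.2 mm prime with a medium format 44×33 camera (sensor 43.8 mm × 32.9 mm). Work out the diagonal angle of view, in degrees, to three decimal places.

Sensor diagonal = √(43.8² + 32.9²) = √3000.8500 ≈ 54.7800 mm.
Angle of view α = 2·arctan(d/2f) with d = 54.7800 mm and f = 722.2 mm.
d/2f = 0.03793; arctan(0.03793) ≈ 2.1719°, so α ≈ 4.3439°.

4.344°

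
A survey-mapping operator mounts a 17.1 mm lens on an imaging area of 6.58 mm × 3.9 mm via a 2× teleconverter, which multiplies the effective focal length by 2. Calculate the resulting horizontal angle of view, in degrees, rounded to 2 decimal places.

Effective focal length f = 17.1 × 2 = 34.2 mm.
α = 2·arctan(6.58 / (2 × 34.2)) = 2·arctan(0.09620) ≈ 10.9898°.

10.99°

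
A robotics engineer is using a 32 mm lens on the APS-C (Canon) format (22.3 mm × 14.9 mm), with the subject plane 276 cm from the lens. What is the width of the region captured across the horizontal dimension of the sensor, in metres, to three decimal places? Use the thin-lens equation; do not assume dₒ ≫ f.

dₒ: 276 cm = 2760 mm.
Similar triangles through the lens centre give W/dₒ = w/dᵢ; with 1/f = 1/dₒ + 1/dᵢ this gives W = w·(dₒ − f)/f.
W = 22.3 mm × (2760 − 32) / 32 = 22.3 × 85.2500 ≈ 1901.075 mm = 1.90108 m.

1.901 m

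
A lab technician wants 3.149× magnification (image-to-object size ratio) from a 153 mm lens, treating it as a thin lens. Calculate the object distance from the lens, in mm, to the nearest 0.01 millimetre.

With m = dᵢ/dₒ and 1/f = 1/dₒ + 1/dᵢ, substituting dᵢ = m·dₒ gives 1/f = (1 + 1/m)/dₒ, hence dₒ = f·(1 + 1/m).
dₒ = 153 × (1 + 1/3.149) = 153 × 1.31756 ≈ 201.587 mm.

201.59 mm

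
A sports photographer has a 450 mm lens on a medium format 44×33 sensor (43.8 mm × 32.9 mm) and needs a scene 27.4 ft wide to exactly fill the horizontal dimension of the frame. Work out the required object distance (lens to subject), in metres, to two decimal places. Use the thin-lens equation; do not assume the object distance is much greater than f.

W: 27.4 ft × 304.8 mm/ft = 8351.52 mm.
Magnification m = w/W = dᵢ/dₒ; combined with 1/f = 1/dₒ + 1/dᵢ this gives dₒ = f·(1 + W/w).
dₒ = 450 mm × (1 + 8351.52/43.8) = 450 × 191.6740 ≈ 86253.285 mm = 86.2533 m.

86.25 m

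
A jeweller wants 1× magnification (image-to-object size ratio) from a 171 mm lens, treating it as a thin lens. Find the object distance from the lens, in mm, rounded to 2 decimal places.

With m = dᵢ/dₒ and 1/f = 1/dₒ + 1/dᵢ, substituting dᵢ = m·dₒ gives 1/f = (1 + 1/m)/dₒ, hence dₒ = f·(1 + 1/m).
dₒ = 171 × (1 + 1/1) = 171 × 2.00000 ≈ 342.000 mm.

342.00 mm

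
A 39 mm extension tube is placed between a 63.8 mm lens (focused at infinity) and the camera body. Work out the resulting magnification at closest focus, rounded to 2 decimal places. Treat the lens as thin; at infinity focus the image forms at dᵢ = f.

The tube moves the image plane from f to f + e, so dᵢ = 63.8 + 39 = 102.8 mm. Focus is achieved when 1/f = 1/dₒ + 1/dᵢ, giving dₒ = 1/(1/f − 1/(f+e)).
Magnification m = dᵢ/dₒ = (f+e)·(1/f − 1/(f+e)) = e/f = 39/63.8 ≈ 0.6113.

0.61×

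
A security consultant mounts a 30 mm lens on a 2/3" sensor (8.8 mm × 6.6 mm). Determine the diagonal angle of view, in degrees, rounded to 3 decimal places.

20.778°

Sensor diagonal = √(8.8² + 6.6²) = √121.0000 ≈ 11.0000 mm.
Angle of view α = 2·arctan(d/2f) with d = 11.0000 mm and f = 30 mm.
d/2f = 0.18333; arctan(0.18333) ≈ 10.3889°, so α ≈ 20.7777°.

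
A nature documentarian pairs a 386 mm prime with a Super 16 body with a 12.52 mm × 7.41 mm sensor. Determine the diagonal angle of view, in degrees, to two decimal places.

2.16°

Sensor diagonal = √(12.52² + 7.41²) = √211.6585 ≈ 14.5485 mm.
Angle of view α = 2·arctan(d/2f) with d = 14.5485 mm and f = 386 mm.
d/2f = 0.01885; arctan(0.01885) ≈ 1.0796°, so α ≈ 2.1592°.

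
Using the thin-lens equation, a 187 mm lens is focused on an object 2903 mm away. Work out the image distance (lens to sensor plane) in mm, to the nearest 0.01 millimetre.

199.88 mm

1/dᵢ = 1/f − 1/dₒ = 1/187 − 1/2903 = 0.0050031 mm⁻¹.
dᵢ = 1/0.0050031 ≈ 199.8752 mm.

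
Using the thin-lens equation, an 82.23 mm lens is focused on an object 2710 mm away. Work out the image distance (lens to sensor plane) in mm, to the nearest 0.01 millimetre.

84.80 mm

1/dᵢ = 1/f − 1/dₒ = 1/82.23 − 1/2710 = 0.0117920 mm⁻¹.
dᵢ = 1/0.0117920 ≈ 84.8032 mm.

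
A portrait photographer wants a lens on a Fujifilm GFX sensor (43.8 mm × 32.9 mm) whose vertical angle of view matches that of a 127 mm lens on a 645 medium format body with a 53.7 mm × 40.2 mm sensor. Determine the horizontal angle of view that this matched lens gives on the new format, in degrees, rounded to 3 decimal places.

Equal vertical AOV ⇒ f₂ = f₁ · 32.9/40.2 = 127 × 0.81841 ≈ 103.9378 mm.
Horizontal AOV on the new format = 2·arctan(43.8 / (2 × 103.9378)) = 2·arctan(0.21070) ≈ 23.7967°.

23.797°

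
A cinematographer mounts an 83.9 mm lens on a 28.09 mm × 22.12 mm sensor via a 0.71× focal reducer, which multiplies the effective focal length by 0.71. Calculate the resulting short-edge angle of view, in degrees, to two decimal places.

21.04°

Effective focal length f = 83.9 × 0.71 = 59.569 mm.
α = 2·arctan(22.12 / (2 × 59.569)) = 2·arctan(0.18567) ≈ 21.0363°.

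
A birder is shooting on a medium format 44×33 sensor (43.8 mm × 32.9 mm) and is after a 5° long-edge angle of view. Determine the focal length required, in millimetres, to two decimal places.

From α = 2·arctan(w/2f) we get f = w / (2·tan(α/2)).
With w = 43.8 mm and α/2 = 2.5°, tan(α/2) ≈ 0.04366, so f ≈ 43.8 / 0.08732 ≈ 501.5925 mm.

501.59 mm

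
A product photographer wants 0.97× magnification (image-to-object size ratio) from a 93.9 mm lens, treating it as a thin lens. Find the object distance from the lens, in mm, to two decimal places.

190.70 mm

With m = dᵢ/dₒ and 1/f = 1/dₒ + 1/dᵢ, substituting dᵢ = m·dₒ gives 1/f = (1 + 1/m)/dₒ, hence dₒ = f·(1 + 1/m).
dₒ = 93.9 × (1 + 1/0.97) = 93.9 × 2.03093 ≈ 190.704 mm.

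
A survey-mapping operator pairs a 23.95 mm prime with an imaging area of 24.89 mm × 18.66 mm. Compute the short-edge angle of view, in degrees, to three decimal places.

Angle of view α = 2·arctan(h/2f) with h = 18.66 mm and f = 23.95 mm.
h/2f = 0.38956; arctan(0.38956) ≈ 21.2840°, so α ≈ 42.5680°.

42.568°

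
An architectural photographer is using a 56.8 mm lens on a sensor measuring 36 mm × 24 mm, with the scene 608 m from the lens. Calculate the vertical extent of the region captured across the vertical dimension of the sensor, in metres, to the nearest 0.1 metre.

256.9 m

dₒ: 608 m = 608000 mm.
Similar triangles through the lens centre give W/dₒ = h/dᵢ; with 1/f = 1/dₒ + 1/dᵢ this gives W = h·(dₒ − f)/f.
W = 24 mm × (608000 − 56.8) / 56.8 = 24 × 10703.2254 ≈ 256877.408 mm = 256.877 m.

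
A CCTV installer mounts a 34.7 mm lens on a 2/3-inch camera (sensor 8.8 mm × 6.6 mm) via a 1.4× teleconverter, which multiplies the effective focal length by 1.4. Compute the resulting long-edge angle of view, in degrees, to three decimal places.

Effective focal length f = 34.7 × 1.4 = 48.58 mm.
α = 2·arctan(8.8 / (2 × 48.58)) = 2·arctan(0.09057) ≈ 10.3506°.

10.351°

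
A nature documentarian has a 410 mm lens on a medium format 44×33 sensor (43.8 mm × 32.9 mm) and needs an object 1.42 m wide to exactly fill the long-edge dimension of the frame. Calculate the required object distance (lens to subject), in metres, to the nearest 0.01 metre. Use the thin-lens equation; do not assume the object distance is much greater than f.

13.70 m

W: 1.42 m = 1420 mm.
Magnification m = w/W = dᵢ/dₒ; combined with 1/f = 1/dₒ + 1/dᵢ this gives dₒ = f·(1 + W/w).
dₒ = 410 mm × (1 + 1420/43.8) = 410 × 33.4201 ≈ 13702.237 mm = 13.7022 m.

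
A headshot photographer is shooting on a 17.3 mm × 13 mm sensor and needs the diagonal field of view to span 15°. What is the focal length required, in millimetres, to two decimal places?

Sensor diagonal = √(17.3² + 13²) = √468.2900 ≈ 21.6400 mm.
From α = 2·arctan(d/2f) we get f = d / (2·tan(α/2)).
With d = 21.6400 mm and α/2 = 7.5°, tan(α/2) ≈ 0.13165, so f ≈ 21.6400 / 0.26330 ≈ 82.1861 mm.

82.19 mm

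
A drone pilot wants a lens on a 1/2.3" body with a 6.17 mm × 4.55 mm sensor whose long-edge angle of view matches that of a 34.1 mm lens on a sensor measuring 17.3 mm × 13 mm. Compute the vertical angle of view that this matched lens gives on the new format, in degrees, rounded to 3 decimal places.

Equal long-edge AOV ⇒ f₂ = f₁ · 6.17/17.3 = 34.1 × 0.35665 ≈ 12.1617 mm.
Vertical AOV on the new format = 2·arctan(4.55 / (2 × 12.1617)) = 2·arctan(0.18706) ≈ 21.1909°.

21.191°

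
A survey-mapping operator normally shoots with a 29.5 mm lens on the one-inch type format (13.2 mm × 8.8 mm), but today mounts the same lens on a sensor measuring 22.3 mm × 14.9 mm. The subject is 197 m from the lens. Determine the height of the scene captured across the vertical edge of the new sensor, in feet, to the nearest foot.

The focal length stays 29.5 mm; the relevant sensor dimension is now h = 14.9 mm. Object distance dₒ = 197 m = 197000 mm.
Thin-lens field height W = h·(dₒ − f)/f = 14.9 × (197000 − 29.5)/29.5 ≈ 99486.795 mm = 99486.795/304.8 ft = 326.4 ft.

326 ft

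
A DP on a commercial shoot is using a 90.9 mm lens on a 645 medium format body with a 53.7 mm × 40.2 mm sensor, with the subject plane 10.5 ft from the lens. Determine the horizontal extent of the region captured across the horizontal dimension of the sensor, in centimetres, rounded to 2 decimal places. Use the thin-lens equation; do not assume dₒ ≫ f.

dₒ: 10.5 ft × 304.8 mm/ft = 3200.40 mm.
Similar triangles through the lens centre give W/dₒ = w/dᵢ; with 1/f = 1/dₒ + 1/dᵢ this gives W = w·(dₒ − f)/f.
W = 53.7 mm × (3200.4 − 90.9) / 90.9 = 53.7 × 34.2079 ≈ 1836.965 mm = 183.697 cm.

183.70 cm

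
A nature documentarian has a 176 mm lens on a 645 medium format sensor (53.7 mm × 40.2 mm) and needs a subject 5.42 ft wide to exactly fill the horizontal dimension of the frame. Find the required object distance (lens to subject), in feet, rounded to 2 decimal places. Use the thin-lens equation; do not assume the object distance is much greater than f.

18.34 ft

W: 5.42 ft × 304.8 mm/ft = 1652.02 mm.
Magnification m = w/W = dᵢ/dₒ; combined with 1/f = 1/dₒ + 1/dᵢ this gives dₒ = f·(1 + W/w).
dₒ = 176 mm × (1 + 1652.02/53.7) = 176 × 31.7638 ≈ 5590.428 mm = 5590.428/304.8 ft = 18.3413 ft.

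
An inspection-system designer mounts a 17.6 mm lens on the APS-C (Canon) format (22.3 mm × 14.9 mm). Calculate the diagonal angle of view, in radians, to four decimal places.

Sensor diagonal = √(22.3² + 14.9²) = √719.3000 ≈ 26.8198 mm.
Angle of view α = 2·arctan(d/2f) with d = 26.8198 mm and f = 17.6 mm.
d/2f = 0.76193; arctan(0.76193) ≈ 0.6511 rad, so α ≈ 1.3022 rad.

1.3022 rad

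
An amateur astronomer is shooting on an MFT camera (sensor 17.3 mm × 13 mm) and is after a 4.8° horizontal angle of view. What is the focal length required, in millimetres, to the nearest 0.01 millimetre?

From α = 2·arctan(w/2f) we get f = w / (2·tan(α/2)).
With w = 17.3 mm and α/2 = 2.4°, tan(α/2) ≈ 0.04191, so f ≈ 17.3 / 0.08382 ≈ 206.3827 mm.

206.38 mm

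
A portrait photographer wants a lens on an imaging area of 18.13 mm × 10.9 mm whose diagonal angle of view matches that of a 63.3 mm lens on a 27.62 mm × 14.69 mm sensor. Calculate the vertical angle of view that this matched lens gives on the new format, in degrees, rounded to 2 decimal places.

14.51°

Sensor diagonal = √(27.62² + 14.69²) = √978.6605 ≈ 31.2835 mm.
Sensor diagonal = √(18.13² + 10.9²) = √447.5069 ≈ 21.1544 mm.
Equal diagonal AOV ⇒ f₂ = f₁ · 21.1544/31.2835 = 63.3 × 0.67621 ≈ 42.8043 mm.
Vertical AOV on the new format = 2·arctan(10.9 / (2 × 42.8043)) = 2·arctan(0.12732) ≈ 14.5121°.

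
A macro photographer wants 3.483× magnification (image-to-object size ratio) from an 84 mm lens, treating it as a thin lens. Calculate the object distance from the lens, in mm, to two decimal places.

With m = dᵢ/dₒ and 1/f = 1/dₒ + 1/dᵢ, substituting dᵢ = m·dₒ gives 1/f = (1 + 1/m)/dₒ, hence dₒ = f·(1 + 1/m).
dₒ = 84 × (1 + 1/3.483) = 84 × 1.28711 ≈ 108.117 mm.

108.12 mm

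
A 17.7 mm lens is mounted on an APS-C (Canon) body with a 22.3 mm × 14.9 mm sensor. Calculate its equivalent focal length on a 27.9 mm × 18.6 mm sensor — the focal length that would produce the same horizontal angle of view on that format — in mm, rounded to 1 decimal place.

22.1 mm

Equal angle of view means equal width/f ratio, so f₂ = f₁ · (width₂/width₁) = 17.7 × 27.9/22.3.
f₂ = 17.7 × 1.25112 ≈ 22.145 mm.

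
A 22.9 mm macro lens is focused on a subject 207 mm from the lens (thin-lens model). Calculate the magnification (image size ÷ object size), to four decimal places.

0.1244×

Thin lens: 1/f = 1/dₒ + 1/dᵢ → 1/dᵢ = 1/22.9 − 1/207 = 0.0388372 mm⁻¹, so dᵢ ≈ 25.7485 mm.
Magnification m = dᵢ/dₒ = 25.7485/207 ≈ 0.12439.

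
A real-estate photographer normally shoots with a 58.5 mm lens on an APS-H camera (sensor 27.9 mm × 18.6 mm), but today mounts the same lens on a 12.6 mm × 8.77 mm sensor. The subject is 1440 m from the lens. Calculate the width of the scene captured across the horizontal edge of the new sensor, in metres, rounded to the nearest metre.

The focal length stays 58.5 mm; the relevant sensor dimension is now w = 12.6 mm. Object distance dₒ = 1440 m = 1.44e+06 mm.
Thin-lens field width W = w·(dₒ − f)/f = 12.6 × (1.44e+06 − 58.5)/58.5 ≈ 310141.246 mm = 310.141 m.

310 m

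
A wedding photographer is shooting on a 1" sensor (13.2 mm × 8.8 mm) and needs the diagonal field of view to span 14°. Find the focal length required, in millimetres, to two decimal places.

64.60 mm

Sensor diagonal = √(13.2² + 8.8²) = √251.6800 ≈ 15.8644 mm.
From α = 2·arctan(d/2f) we get f = d / (2·tan(α/2)).
With d = 15.8644 mm and α/2 = 7°, tan(α/2) ≈ 0.12278, so f ≈ 15.8644 / 0.24557 ≈ 64.6027 mm.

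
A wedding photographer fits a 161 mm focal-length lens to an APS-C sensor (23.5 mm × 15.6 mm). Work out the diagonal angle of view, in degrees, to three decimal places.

Sensor diagonal = √(23.5² + 15.6²) = √795.6100 ≈ 28.2066 mm.
Angle of view α = 2·arctan(d/2f) with d = 28.2066 mm and f = 161 mm.
d/2f = 0.08760; arctan(0.08760) ≈ 5.0062°, so α ≈ 10.0124°.

10.012°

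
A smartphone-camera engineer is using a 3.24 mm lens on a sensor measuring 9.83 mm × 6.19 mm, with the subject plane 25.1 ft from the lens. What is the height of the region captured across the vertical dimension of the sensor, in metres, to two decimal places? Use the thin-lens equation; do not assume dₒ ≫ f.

dₒ: 25.1 ft × 304.8 mm/ft = 7650.48 mm.
Similar triangles through the lens centre give W/dₒ = h/dᵢ; with 1/f = 1/dₒ + 1/dᵢ this gives W = h·(dₒ − f)/f.
W = 6.19 mm × (7650.48 − 3.24) / 3.24 = 6.19 × 2360.2592 ≈ 14610.004 mm = 14.61 m.

14.61 m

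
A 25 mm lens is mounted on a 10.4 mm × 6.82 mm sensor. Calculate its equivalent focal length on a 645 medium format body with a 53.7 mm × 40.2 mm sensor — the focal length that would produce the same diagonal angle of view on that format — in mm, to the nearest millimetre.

135 mm

Sensor diagonal = √(10.4² + 6.82²) = √154.6724 ≈ 12.4367 mm.
Sensor diagonal = √(53.7² + 40.2²) = √4499.7300 ≈ 67.0800 mm.
Equal angle of view means equal diagonal/f ratio, so f₂ = f₁ · (diagonal₂/diagonal₁) = 25 × 67.0800/12.4367.
f₂ = 25 × 5.39370 ≈ 134.843 mm.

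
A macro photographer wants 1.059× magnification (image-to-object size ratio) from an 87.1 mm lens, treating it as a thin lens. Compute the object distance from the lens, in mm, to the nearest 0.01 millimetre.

With m = dᵢ/dₒ and 1/f = 1/dₒ + 1/dᵢ, substituting dᵢ = m·dₒ gives 1/f = (1 + 1/m)/dₒ, hence dₒ = f·(1 + 1/m).
dₒ = 87.1 × (1 + 1/1.059) = 87.1 × 1.94429 ≈ 169.347 mm.

169.35 mm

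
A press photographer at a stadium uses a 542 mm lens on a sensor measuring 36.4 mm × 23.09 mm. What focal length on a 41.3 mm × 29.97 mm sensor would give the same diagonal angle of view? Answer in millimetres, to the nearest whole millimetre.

Sensor diagonal = √(36.4² + 23.09²) = √1858.1081 ≈ 43.1058 mm.
Sensor diagonal = √(41.3² + 29.97²) = √2603.8909 ≈ 51.0283 mm.
Equal angle of view means equal diagonal/f ratio, so f₂ = f₁ · (diagonal₂/diagonal₁) = 542 × 51.0283/43.1058.
f₂ = 542 × 1.18379 ≈ 641.616 mm.

642 mm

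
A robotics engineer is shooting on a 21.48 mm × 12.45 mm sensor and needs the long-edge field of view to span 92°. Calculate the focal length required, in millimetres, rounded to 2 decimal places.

From α = 2·arctan(w/2f) we get f = w / (2·tan(α/2)).
With w = 21.48 mm and α/2 = 46°, tan(α/2) ≈ 1.03553, so f ≈ 21.48 / 2.07106 ≈ 10.3715 mm.

10.37 mm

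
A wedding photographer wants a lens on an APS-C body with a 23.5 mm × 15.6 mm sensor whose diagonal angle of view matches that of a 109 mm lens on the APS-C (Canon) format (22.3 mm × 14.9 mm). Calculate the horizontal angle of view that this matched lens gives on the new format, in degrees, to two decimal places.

11.70°

Sensor diagonal = √(22.3² + 14.9²) = √719.3000 ≈ 26.8198 mm.
Sensor diagonal = √(23.5² + 15.6²) = √795.6100 ≈ 28.2066 mm.
Equal diagonal AOV ⇒ f₂ = f₁ · 28.2066/26.8198 = 109 × 1.05171 ≈ 114.6361 mm.
Horizontal AOV on the new format = 2·arctan(23.5 / (2 × 114.6361)) = 2·arctan(0.10250) ≈ 11.7046°.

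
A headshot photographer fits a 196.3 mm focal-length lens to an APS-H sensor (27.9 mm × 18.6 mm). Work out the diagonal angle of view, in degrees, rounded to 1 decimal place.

9.8°

Sensor diagonal = √(27.9² + 18.6²) = √1124.3700 ≈ 33.5316 mm.
Angle of view α = 2·arctan(d/2f) with d = 33.5316 mm and f = 196.3 mm.
d/2f = 0.08541; arctan(0.08541) ≈ 4.8817°, so α ≈ 9.7635°.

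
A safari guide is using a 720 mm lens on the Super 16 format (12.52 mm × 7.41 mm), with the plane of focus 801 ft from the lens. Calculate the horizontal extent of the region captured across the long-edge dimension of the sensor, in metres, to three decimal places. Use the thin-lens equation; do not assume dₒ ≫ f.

4.233 m

dₒ: 801 ft × 304.8 mm/ft = 244144.79 mm.
Similar triangles through the lens centre give W/dₒ = w/dᵢ; with 1/f = 1/dₒ + 1/dᵢ this gives W = w·(dₒ − f)/f.
W = 12.52 mm × (244145 − 720) / 720 = 12.52 × 338.0900 ≈ 4232.887 mm = 4.23289 m.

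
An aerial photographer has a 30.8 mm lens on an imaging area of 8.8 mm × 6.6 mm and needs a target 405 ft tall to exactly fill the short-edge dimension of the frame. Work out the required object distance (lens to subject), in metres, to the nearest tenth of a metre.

W: 405 ft × 304.8 mm/ft = 123444.00 mm.
Magnification m = h/W = dᵢ/dₒ; combined with 1/f = 1/dₒ + 1/dᵢ this gives dₒ = f·(1 + W/h).
dₒ = 30.8 mm × (1 + 123444/6.6) = 30.8 × 18704.6358 ≈ 576102.782 mm = 576.103 m.

576.1 m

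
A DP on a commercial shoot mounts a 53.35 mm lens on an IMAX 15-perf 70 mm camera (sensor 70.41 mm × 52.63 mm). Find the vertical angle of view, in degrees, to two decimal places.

Angle of view α = 2·arctan(h/2f) with h = 52.63 mm and f = 53.35 mm.
h/2f = 0.49325; arctan(0.49325) ≈ 26.2549°, so α ≈ 52.5098°.

52.51°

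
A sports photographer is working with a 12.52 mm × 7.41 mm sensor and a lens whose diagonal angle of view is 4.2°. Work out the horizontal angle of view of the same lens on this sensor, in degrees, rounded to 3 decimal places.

3.615°

Sensor diagonal = √(12.52² + 7.41²) = √211.6585 ≈ 14.5485 mm.
From the diagonal AOV: f = 14.5485 / (2·tan(2.1°)) = 14.5485 / 0.07334 ≈ 198.3794 mm.
Horizontal AOV = 2·arctan(12.52 / (2 × 198.3794)) = 2·arctan(0.03156) ≈ 3.6148°.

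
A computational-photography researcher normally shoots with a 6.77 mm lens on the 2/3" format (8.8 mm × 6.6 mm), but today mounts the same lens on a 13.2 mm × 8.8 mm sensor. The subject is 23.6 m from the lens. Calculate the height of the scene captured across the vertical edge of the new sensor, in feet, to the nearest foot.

101 ft

The focal length stays 6.77 mm; the relevant sensor dimension is now h = 8.8 mm. Object distance dₒ = 23.6 m = 23600 mm.
Thin-lens field height W = h·(dₒ − f)/f = 8.8 × (23600 − 6.77)/6.77 ≈ 30667.714 mm = 30667.714/304.8 ft = 100.616 ft.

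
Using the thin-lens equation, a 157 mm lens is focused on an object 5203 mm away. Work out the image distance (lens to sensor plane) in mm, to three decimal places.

1/dᵢ = 1/f − 1/dₒ = 1/157 − 1/5203 = 0.0061772 mm⁻¹.
dᵢ = 1/0.0061772 ≈ 161.8849 mm.

161.885 mm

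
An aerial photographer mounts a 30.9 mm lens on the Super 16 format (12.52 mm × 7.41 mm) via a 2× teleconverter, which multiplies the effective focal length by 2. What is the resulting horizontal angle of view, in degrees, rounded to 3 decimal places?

Effective focal length f = 30.9 × 2 = 61.8 mm.
α = 2·arctan(12.52 / (2 × 61.8)) = 2·arctan(0.10129) ≈ 11.5680°.

11.568°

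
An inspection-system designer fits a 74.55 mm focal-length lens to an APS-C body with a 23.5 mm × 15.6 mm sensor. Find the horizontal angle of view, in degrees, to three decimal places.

17.914°

Angle of view α = 2·arctan(w/2f) with w = 23.5 mm and f = 74.55 mm.
w/2f = 0.15761; arctan(0.15761) ≈ 8.9568°, so α ≈ 17.9137°.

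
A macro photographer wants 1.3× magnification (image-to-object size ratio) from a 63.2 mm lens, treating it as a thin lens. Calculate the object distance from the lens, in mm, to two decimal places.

111.82 mm

With m = dᵢ/dₒ and 1/f = 1/dₒ + 1/dᵢ, substituting dᵢ = m·dₒ gives 1/f = (1 + 1/m)/dₒ, hence dₒ = f·(1 + 1/m).
dₒ = 63.2 × (1 + 1/1.3) = 63.2 × 1.76923 ≈ 111.815 mm.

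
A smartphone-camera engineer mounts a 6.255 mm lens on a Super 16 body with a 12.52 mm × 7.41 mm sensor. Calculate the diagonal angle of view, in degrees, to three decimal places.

Sensor diagonal = √(12.52² + 7.41²) = √211.6585 ≈ 14.5485 mm.
Angle of view α = 2·arctan(d/2f) with d = 14.5485 mm and f = 6.255 mm.
d/2f = 1.16295; arctan(1.16295) ≈ 49.3083°, so α ≈ 98.6166°.

98.617°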